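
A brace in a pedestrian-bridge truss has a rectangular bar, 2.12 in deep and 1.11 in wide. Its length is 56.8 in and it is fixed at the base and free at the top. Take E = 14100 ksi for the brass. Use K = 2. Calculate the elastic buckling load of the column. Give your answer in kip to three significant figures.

P_cr ≈ 2.61 kip

Buckling occurs about the weak axis: I_min = h·b³/12 with b = 1.11 in (the shorter side).
I_min = 2.12×1.11³/12 = 0.2416 in⁴
Effective length L_e = K·L = 2 × 56.8 = 113.6 in
P_cr = π²EI / L_e² = π² × 14100×10³ × 0.2416 / 113.6² = 2.605×10^3 lb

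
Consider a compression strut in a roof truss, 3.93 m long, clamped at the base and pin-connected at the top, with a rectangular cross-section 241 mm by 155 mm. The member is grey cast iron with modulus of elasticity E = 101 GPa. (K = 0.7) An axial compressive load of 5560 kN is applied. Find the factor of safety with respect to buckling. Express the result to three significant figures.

n ≈ 1.77

Buckling occurs about the weak axis: I_min = h·b³/12 with b = 155 mm (the shorter side).
I_min = 241×155³/12 = 7.479×10^7 mm⁴
I = 7.479×10^7 mm⁴ = 7.479×10^-5 m⁴
Effective length L_e = K·L = 0.7 × 3.93 = 2.751 m
P_cr = π²EI / L_e² = π² × 101×10⁹ × 7.479×10^-5 / 2.751² = 9.851×10^6 N
Factor of safety n = P_cr / P = 9850.8 / 5560 = 1.77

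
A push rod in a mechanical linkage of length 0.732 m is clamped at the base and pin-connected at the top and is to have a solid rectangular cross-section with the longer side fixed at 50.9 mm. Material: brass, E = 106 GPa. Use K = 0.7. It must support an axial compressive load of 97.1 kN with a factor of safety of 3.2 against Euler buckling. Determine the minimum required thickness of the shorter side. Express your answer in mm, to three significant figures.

b ≈ 26.4 mm

Required P_cr = n·P = 3.2 × 97.1 = 310.7 kN
L_e = K·L = 0.7 × 0.732 = 0.5124 m
Required I = P_cr·L_e²/(π²E) = 3.107×10^5 × 0.5124² / (π² × 1.06×10^11) = 7.798×10^-8 m⁴
I_req = 7.798×10^4 mm⁴
Rectangle, weak axis: I_min = h·b³/12 with h = 50.9 mm fixed  ⇒  b = (12I/h)^(1/3) = 26.4 mm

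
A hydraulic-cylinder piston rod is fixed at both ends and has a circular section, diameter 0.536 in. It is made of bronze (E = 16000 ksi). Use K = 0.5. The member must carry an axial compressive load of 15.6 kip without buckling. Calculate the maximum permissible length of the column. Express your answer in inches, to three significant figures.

L_max ≈ 12.8 in

I = πd⁴/64 = π×0.536⁴/64 = 4.052×10^-3 in⁴
At the buckling limit P_cr = P = 1.560×10^4 lb
From P_cr = π²EI/(K·L)²:  L = (1/K)·√(π²EI/P_cr) = (1/0.5)·√(π²×1.60×10^7×4.052×10^-3/1.560×10^4)
L = 12.8 in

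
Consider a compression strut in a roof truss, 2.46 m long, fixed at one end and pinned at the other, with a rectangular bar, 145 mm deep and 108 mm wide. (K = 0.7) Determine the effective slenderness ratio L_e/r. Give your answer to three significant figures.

Buckling occurs about the weak axis: I_min = h·b³/12 with b = 108 mm (the shorter side).
I_min = 145×108³/12 = 1.522×10^7 mm⁴
A = 1.566×10^4 mm²;  r_min = √(I/A) = √(1.522×10^7/1.566×10^4) = 31.18 mm
L_e = K·L = 0.7 × 2.46 m = 1.722 m = 1722.0 mm
λ = L_e / r_min = 1722.0 / 31.18 = 55.2

λ ≈ 55.2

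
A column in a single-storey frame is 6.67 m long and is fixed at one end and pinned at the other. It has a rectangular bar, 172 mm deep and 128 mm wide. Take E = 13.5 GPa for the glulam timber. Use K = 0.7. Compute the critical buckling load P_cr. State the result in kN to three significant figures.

P_cr ≈ 184 kN

Buckling occurs about the weak axis: I_min = h·b³/12 with b = 128 mm (the shorter side).
I_min = 172×128³/12 = 3.006×10^7 mm⁴
I = 3.006×10^7 mm⁴ = 3.006×10^-5 m⁴
Effective length L_e = K·L = 0.7 × 6.67 = 4.669 m
P_cr = π²EI / L_e² = π² × 13.5×10⁹ × 3.006×10^-5 / 4.669² = 1.837×10^5 N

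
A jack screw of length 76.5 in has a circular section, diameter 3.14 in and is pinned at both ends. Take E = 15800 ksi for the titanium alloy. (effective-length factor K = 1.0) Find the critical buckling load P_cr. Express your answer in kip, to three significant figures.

P_cr ≈ 127 kip

I = πd⁴/64 = π×3.14⁴/64 = 4.772 in⁴
Effective length L_e = K·L = 1 × 76.5 = 76.50 in
P_cr = π²EI / L_e² = π² × 15800×10³ × 4.772 / 76.50² = 1.272×10^5 lb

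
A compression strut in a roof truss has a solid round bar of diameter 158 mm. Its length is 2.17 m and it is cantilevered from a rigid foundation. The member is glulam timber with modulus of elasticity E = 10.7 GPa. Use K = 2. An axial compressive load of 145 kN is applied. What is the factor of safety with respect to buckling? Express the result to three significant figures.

n ≈ 1.18

I = πd⁴/64 = π×158⁴/64 = 3.059×10^7 mm⁴
I = 3.059×10^7 mm⁴ = 3.059×10^-5 m⁴
Effective length L_e = K·L = 2 × 2.17 = 4.340 m
P_cr = π²EI / L_e² = π² × 10.7×10⁹ × 3.059×10^-5 / 4.340² = 1.715×10^5 N
Factor of safety n = P_cr / P = 171.52 / 145 = 1.18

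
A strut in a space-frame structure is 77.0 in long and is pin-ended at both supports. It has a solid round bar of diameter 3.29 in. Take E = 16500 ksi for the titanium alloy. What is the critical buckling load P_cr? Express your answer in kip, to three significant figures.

I = πd⁴/64 = π×3.29⁴/64 = 5.751 in⁴
Effective length L_e = K·L = 1 × 77.0 = 77.00 in
P_cr = π²EI / L_e² = π² × 16500×10³ × 5.751 / 77.00² = 1.580×10^5 lb

P_cr ≈ 158 kip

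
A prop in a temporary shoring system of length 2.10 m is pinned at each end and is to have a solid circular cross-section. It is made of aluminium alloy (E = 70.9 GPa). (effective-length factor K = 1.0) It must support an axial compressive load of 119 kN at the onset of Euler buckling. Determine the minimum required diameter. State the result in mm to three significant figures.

L_e = K·L = 1 × 2.10 = 2.100 m
Required I = P_cr·L_e²/(π²E) = 1.190×10^5 × 2.100² / (π² × 7.09×10^10) = 7.500×10^-7 m⁴
I_req = 7.500×10^5 mm⁴
Solid circle: I = πd⁴/64  ⇒  d = (64I/π)^(1/4) = (64×7.500×10^5/π)^(1/4) = 62.5 mm

d ≈ 62.5 mm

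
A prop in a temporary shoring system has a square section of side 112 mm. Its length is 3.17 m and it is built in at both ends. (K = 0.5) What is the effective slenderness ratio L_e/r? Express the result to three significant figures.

λ ≈ 49.0

For a square r = a/√12 = 112/√12 = 32.33 mm
L_e = K·L = 0.5 × 3.17 m = 1.585 m = 1585.0 mm
λ = L_e / r_min = 1585.0 / 32.33 = 49.0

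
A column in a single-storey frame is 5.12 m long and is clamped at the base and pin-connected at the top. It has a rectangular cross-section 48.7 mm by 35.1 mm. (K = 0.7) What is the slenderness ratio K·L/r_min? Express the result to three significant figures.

λ ≈ 354

Buckling occurs about the weak axis: I_min = h·b³/12 with b = 35.1 mm (the shorter side).
I_min = 48.7×35.1³/12 = 1.755×10^5 mm⁴
A = 1.709×10^3 mm²;  r_min = √(I/A) = √(1.755×10^5/1.709×10^3) = 10.13 mm
L_e = K·L = 0.7 × 5.12 m = 3.584 m = 3584.0 mm
λ = L_e / r_min = 3584.0 / 10.13 = 354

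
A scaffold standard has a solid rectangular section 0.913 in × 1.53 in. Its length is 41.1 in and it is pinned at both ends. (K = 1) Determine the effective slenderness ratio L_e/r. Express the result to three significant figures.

For a rectangle r_min = b/√12 = 0.913/√12 = 0.2636 in
L_e = K·L = 1 × 41.1 = 41.10 in
λ = L_e / r_min = 41.100 / 0.2636 = 156

λ ≈ 156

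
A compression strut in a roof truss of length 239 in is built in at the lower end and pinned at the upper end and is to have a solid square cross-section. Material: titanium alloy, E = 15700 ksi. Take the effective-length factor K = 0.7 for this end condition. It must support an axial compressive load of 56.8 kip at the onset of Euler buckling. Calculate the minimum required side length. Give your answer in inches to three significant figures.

L_e = K·L = 0.7 × 239 = 167.3 in
Required I = P_cr·L_e²/(π²E) = 5.680×10^4 × 167.3² / (π² × 1.57×10^7) = 10.26 in⁴
Solid square: I = a⁴/12  ⇒  a = (12I)^(1/4) = (12×10.26)^(1/4) = 3.33 in

a ≈ 3.33 in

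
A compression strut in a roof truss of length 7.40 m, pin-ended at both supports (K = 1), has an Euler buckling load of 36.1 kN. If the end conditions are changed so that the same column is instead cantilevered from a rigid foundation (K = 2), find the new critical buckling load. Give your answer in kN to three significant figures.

P_cr ∝ 1/K², so P_cr,new = P_cr,old × (K_old/K_new)² = 36.1 × (1/2)²
= 36.1 × 0.2500 = 9.02 kN

P_cr ≈ 9.02 kN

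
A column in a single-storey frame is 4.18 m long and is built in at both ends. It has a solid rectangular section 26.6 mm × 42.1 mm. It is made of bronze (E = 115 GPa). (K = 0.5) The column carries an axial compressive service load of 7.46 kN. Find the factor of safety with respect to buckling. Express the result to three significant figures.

Buckling occurs about the weak axis: I_min = h·b³/12 with b = 26.6 mm (the shorter side).
I_min = 42.1×26.6³/12 = 6.603×10^4 mm⁴
I = 6.603×10^4 mm⁴ = 6.603×10^-8 m⁴
Effective length L_e = K·L = 0.5 × 4.18 = 2.090 m
P_cr = π²EI / L_e² = π² × 115×10⁹ × 6.603×10^-8 / 2.090² = 1.716×10^4 N
Factor of safety n = P_cr / P = 17.157 / 7.46 = 2.30

n ≈ 2.30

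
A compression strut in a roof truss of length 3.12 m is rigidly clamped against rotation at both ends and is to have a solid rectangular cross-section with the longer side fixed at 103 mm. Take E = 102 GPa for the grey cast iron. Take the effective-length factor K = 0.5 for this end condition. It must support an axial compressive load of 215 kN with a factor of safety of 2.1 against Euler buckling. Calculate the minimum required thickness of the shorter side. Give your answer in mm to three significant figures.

Required P_cr = n·P = 2.1 × 215 = 451.5 kN
L_e = K·L = 0.5 × 3.12 = 1.560 m
Required I = P_cr·L_e²/(π²E) = 4.515×10^5 × 1.560² / (π² × 1.02×10^11) = 1.091×10^-6 m⁴
I_req = 1.091×10^6 mm⁴
Rectangle, weak axis: I_min = h·b³/12 with h = 103 mm fixed  ⇒  b = (12I/h)^(1/3) = 50.3 mm

b ≈ 50.3 mm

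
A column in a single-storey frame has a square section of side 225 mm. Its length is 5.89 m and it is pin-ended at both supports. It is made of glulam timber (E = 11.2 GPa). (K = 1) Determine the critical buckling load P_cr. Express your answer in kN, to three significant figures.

P_cr ≈ 681 kN

I = a⁴/12 = 225⁴/12 = 2.136×10^8 mm⁴
I = 2.136×10^8 mm⁴ = 2.136×10^-4 m⁴
Effective length L_e = K·L = 1 × 5.89 = 5.890 m
P_cr = π²EI / L_e² = π² × 11.2×10⁹ × 2.136×10^-4 / 5.890² = 6.805×10^5 N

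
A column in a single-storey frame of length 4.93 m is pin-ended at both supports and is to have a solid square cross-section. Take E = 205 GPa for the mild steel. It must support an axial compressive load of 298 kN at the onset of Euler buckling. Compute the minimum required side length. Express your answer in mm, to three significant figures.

a ≈ 81.0 mm

L_e = K·L = 1 × 4.93 = 4.930 m
Required I = P_cr·L_e²/(π²E) = 2.980×10^5 × 4.930² / (π² × 2.05×10^11) = 3.580×10^-6 m⁴
I_req = 3.580×10^6 mm⁴
Solid square: I = a⁴/12  ⇒  a = (12I)^(1/4) = (12×3.580×10^6)^(1/4) = 81.0 mm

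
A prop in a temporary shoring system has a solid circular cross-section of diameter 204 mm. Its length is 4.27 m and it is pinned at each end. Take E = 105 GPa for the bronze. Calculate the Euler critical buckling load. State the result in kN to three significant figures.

I = πd⁴/64 = π×204⁴/64 = 8.501×10^7 mm⁴
I = 8.501×10^7 mm⁴ = 8.501×10^-5 m⁴
Effective length L_e = K·L = 1 × 4.27 = 4.270 m
P_cr = π²EI / L_e² = π² × 105×10⁹ × 8.501×10^-5 / 4.270² = 4.832×10^6 N

P_cr ≈ 4830 kN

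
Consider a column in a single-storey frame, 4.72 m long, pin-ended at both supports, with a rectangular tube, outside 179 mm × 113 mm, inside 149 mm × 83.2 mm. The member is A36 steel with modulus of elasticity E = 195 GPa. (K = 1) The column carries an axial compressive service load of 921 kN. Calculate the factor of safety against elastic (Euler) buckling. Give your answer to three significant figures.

Weak-axis I_min = (h_o·b_o³ − h_i·b_i³)/12 with b_o = 113, b_i = 83.20 mm (shorter outer/inner sides).
I_min = (179×113³ − 149.0×83.20³)/12 = 1.437×10^7 mm⁴
I = 1.437×10^7 mm⁴ = 1.437×10^-5 m⁴
Effective length L_e = K·L = 1 × 4.72 = 4.720 m
P_cr = π²EI / L_e² = π² × 195×10⁹ × 1.437×10^-5 / 4.720² = 1.242×10^6 N
Factor of safety n = P_cr / P = 1241.6 / 921 = 1.35

n ≈ 1.35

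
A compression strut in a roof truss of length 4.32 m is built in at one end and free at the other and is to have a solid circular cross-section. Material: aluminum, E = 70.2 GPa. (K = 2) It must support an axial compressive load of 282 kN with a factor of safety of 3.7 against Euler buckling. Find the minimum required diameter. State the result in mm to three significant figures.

d ≈ 219 mm

Required P_cr = n·P = 3.7 × 282 = 1043 kN
L_e = K·L = 2 × 4.32 = 8.640 m
Required I = P_cr·L_e²/(π²E) = 1.043×10^6 × 8.640² / (π² × 7.02×10^10) = 1.124×10^-4 m⁴
I_req = 1.124×10^8 mm⁴
Solid circle: I = πd⁴/64  ⇒  d = (64I/π)^(1/4) = (64×1.124×10^8/π)^(1/4) = 219 mm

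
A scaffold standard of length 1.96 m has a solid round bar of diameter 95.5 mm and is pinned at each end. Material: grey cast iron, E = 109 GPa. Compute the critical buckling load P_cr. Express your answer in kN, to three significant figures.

I = πd⁴/64 = π×95.5⁴/64 = 4.083×10^6 mm⁴
I = 4.083×10^6 mm⁴ = 4.083×10^-6 m⁴
Effective length L_e = K·L = 1 × 1.96 = 1.960 m
P_cr = π²EI / L_e² = π² × 109×10⁹ × 4.083×10^-6 / 1.960² = 1.143×10^6 N

P_cr ≈ 1140 kN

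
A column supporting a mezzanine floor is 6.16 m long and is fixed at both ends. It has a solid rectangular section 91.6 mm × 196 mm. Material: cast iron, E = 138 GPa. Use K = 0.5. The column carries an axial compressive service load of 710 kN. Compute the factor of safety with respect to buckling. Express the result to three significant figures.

Buckling occurs about the weak axis: I_min = h·b³/12 with b = 91.6 mm (the shorter side).
I_min = 196×91.6³/12 = 1.255×10^7 mm⁴
I = 1.255×10^7 mm⁴ = 1.255×10^-5 m⁴
Effective length L_e = K·L = 0.5 × 6.16 = 3.080 m
P_cr = π²EI / L_e² = π² × 138×10⁹ × 1.255×10^-5 / 3.080² = 1.802×10^6 N
Factor of safety n = P_cr / P = 1802.3 / 710 = 2.54

n ≈ 2.54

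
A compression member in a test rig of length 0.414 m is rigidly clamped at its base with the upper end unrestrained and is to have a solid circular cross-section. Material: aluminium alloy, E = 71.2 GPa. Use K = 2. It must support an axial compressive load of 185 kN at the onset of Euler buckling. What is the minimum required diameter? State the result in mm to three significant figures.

d ≈ 43.8 mm

L_e = K·L = 2 × 0.414 = 0.8280 m
Required I = P_cr·L_e²/(π²E) = 1.850×10^5 × 0.8280² / (π² × 7.12×10^10) = 1.805×10^-7 m⁴
I_req = 1.805×10^5 mm⁴
Solid circle: I = πd⁴/64  ⇒  d = (64I/π)^(1/4) = (64×1.805×10^5/π)^(1/4) = 43.8 mm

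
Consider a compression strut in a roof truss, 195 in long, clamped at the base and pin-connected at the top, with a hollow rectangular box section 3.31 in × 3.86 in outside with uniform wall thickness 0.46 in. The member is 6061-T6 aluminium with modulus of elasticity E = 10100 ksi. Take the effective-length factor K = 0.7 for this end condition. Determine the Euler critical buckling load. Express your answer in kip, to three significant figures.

Inner dimensions: h_i = 3.86 − 2×0.46 = 2.940 in, b_i = 3.31 − 2×0.46 = 2.390 in
Weak-axis I_min = (h_o·b_o³ − h_i·b_i³)/12 with b_o = 3.31, b_i = 2.390 in (shorter outer/inner sides).
I_min = (3.86×3.31³ − 2.940×2.390³)/12 = 8.320 in⁴
Effective length L_e = K·L = 0.7 × 195 = 136.5 in
P_cr = π²EI / L_e² = π² × 10100×10³ × 8.320 / 136.5² = 4.451×10^4 lb

P_cr ≈ 44.5 kip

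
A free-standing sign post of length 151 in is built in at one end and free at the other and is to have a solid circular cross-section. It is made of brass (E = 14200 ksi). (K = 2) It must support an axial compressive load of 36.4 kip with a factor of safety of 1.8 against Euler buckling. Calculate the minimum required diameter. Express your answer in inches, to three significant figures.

Required P_cr = n·P = 1.8 × 36.4 = 65.52 kip
L_e = K·L = 2 × 151 = 302.0 in
Required I = P_cr·L_e²/(π²E) = 6.552×10^4 × 302.0² / (π² × 1.42×10^7) = 42.64 in⁴
Solid circle: I = πd⁴/64  ⇒  d = (64I/π)^(1/4) = (64×42.64/π)^(1/4) = 5.43 in

d ≈ 5.43 in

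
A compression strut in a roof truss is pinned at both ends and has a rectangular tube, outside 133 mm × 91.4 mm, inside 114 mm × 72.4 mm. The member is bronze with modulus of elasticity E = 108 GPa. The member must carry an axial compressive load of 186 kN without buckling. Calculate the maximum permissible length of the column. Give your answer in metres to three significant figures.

L_max ≈ 5.28 m

Weak-axis I_min = (h_o·b_o³ − h_i·b_i³)/12 with b_o = 91.4, b_i = 72.40 mm (shorter outer/inner sides).
I_min = (133×91.4³ − 114.0×72.40³)/12 = 4.857×10^6 mm⁴
I = 4.857×10^-6 m⁴
At the buckling limit P_cr = P = 1.860×10^5 N
From P_cr = π²EI/(K·L)²:  L = (1/K)·√(π²EI/P_cr) = (1/1)·√(π²×1.08×10^11×4.857×10^-6/1.860×10^5)
L = 5.28 m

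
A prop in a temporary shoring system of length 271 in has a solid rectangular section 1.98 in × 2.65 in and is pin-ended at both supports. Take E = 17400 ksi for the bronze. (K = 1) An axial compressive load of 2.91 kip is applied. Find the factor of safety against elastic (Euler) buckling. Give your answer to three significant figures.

Buckling occurs about the weak axis: I_min = h·b³/12 with b = 1.98 in (the shorter side).
I_min = 2.65×1.98³/12 = 1.714 in⁴
Effective length L_e = K·L = 1 × 271 = 271.0 in
P_cr = π²EI / L_e² = π² × 17400×10³ × 1.714 / 271.0² = 4.008×10^3 lb
Factor of safety n = P_cr / P = 4.0084 / 2.91 = 1.38

n ≈ 1.38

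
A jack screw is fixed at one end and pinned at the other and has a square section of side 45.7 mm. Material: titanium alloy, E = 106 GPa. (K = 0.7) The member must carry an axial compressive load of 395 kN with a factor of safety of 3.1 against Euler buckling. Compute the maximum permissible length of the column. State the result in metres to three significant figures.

L_max ≈ 0.796 m

I = a⁴/12 = 45.7⁴/12 = 3.635×10^5 mm⁴
I = 3.635×10^-7 m⁴
Required critical load P_cr = n·P = 3.1 × 395 = 1224 kN = 1.224×10^6 N
From P_cr = π²EI/(K·L)²:  L = (1/K)·√(π²EI/P_cr) = (1/0.7)·√(π²×1.06×10^11×3.635×10^-7/1.224×10^6)
L = 0.796 m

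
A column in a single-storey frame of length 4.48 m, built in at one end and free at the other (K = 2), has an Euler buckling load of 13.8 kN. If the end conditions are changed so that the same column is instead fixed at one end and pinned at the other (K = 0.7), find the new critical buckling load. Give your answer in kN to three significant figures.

P_cr ≈ 113 kN

P_cr ∝ 1/K², so P_cr,new = P_cr,old × (K_old/K_new)² = 13.8 × (2/0.7)²
= 13.8 × 8.163 = 113 kN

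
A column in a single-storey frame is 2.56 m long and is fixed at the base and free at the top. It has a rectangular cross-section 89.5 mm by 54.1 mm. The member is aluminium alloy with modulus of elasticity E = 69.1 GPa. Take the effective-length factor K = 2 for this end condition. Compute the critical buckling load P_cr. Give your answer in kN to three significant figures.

P_cr ≈ 30.7 kN

Buckling occurs about the weak axis: I_min = h·b³/12 with b = 54.1 mm (the shorter side).
I_min = 89.5×54.1³/12 = 1.181×10^6 mm⁴
I = 1.181×10^6 mm⁴ = 1.181×10^-6 m⁴
Effective length L_e = K·L = 2 × 2.56 = 5.120 m
P_cr = π²EI / L_e² = π² × 69.1×10⁹ × 1.181×10^-6 / 5.120² = 3.072×10^4 N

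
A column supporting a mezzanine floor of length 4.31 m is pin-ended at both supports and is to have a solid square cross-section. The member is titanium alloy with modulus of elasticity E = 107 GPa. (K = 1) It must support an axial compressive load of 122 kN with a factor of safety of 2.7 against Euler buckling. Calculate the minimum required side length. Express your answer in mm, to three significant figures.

a ≈ 91.3 mm

Required P_cr = n·P = 2.7 × 122 = 329.4 kN
L_e = K·L = 1 × 4.31 = 4.310 m
Required I = P_cr·L_e²/(π²E) = 3.294×10^5 × 4.310² / (π² × 1.07×10^11) = 5.794×10^-6 m⁴
I_req = 5.794×10^6 mm⁴
Solid square: I = a⁴/12  ⇒  a = (12I)^(1/4) = (12×5.794×10^6)^(1/4) = 91.3 mm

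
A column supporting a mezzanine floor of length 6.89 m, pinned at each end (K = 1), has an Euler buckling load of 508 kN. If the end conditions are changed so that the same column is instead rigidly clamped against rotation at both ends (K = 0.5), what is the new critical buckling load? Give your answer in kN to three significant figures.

P_cr ≈ 2030 kN

P_cr ∝ 1/K², so P_cr,new = P_cr,old × (K_old/K_new)² = 508 × (1/0.5)²
= 508 × 4.000 = 2030 kN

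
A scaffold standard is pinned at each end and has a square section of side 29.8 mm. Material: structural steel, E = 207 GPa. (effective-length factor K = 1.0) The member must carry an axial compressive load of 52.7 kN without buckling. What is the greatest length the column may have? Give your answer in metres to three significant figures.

L_max ≈ 1.60 m

I = a⁴/12 = 29.8⁴/12 = 6.572×10^4 mm⁴
I = 6.572×10^-8 m⁴
At the buckling limit P_cr = P = 5.270×10^4 N
From P_cr = π²EI/(K·L)²:  L = (1/K)·√(π²EI/P_cr) = (1/1)·√(π²×2.07×10^11×6.572×10^-8/5.270×10^4)
L = 1.60 m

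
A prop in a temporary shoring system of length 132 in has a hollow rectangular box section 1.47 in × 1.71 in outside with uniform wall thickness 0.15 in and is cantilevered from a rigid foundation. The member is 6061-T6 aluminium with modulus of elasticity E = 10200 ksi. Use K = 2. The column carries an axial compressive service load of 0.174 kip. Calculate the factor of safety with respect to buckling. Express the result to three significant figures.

Inner dimensions: h_i = 1.71 − 2×0.15 = 1.410 in, b_i = 1.47 − 2×0.15 = 1.170 in
Weak-axis I_min = (h_o·b_o³ − h_i·b_i³)/12 with b_o = 1.47, b_i = 1.170 in (shorter outer/inner sides).
I_min = (1.71×1.47³ − 1.410×1.170³)/12 = 0.2645 in⁴
Effective length L_e = K·L = 2 × 132 = 264.0 in
P_cr = π²EI / L_e² = π² × 10200×10³ × 0.2645 / 264.0² = 382.0 lb
Factor of safety n = P_cr / P = 0.38200 / 0.174 = 2.20

n ≈ 2.20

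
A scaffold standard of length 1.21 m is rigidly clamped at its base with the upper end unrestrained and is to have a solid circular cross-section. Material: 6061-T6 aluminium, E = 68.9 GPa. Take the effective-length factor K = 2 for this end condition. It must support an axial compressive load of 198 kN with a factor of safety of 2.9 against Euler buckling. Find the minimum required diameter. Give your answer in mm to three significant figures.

d ≈ 100 mm

Required P_cr = n·P = 2.9 × 198 = 574.2 kN
L_e = K·L = 2 × 1.21 = 2.420 m
Required I = P_cr·L_e²/(π²E) = 5.742×10^5 × 2.420² / (π² × 6.89×10^10) = 4.945×10^-6 m⁴
I_req = 4.945×10^6 mm⁴
Solid circle: I = πd⁴/64  ⇒  d = (64I/π)^(1/4) = (64×4.945×10^6/π)^(1/4) = 100 mm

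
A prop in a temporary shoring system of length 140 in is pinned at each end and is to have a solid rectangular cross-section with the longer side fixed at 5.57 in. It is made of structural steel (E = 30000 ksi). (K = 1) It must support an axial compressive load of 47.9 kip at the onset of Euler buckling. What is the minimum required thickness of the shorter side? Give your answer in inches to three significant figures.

b ≈ 1.90 in

L_e = K·L = 1 × 140 = 140.0 in
Required I = P_cr·L_e²/(π²E) = 4.790×10^4 × 140.0² / (π² × 3.00×10^7) = 3.171 in⁴
Rectangle, weak axis: I_min = h·b³/12 with h = 5.57 in fixed  ⇒  b = (12I/h)^(1/3) = 1.90 in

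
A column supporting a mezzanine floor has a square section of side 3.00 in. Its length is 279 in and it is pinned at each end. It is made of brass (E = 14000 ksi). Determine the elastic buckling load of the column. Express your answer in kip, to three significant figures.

I = a⁴/12 = 3.00⁴/12 = 6.750 in⁴
Effective length L_e = K·L = 1 × 279 = 279.0 in
P_cr = π²EI / L_e² = π² × 14000×10³ × 6.750 / 279.0² = 1.198×10^4 lb

P_cr ≈ 12.0 kip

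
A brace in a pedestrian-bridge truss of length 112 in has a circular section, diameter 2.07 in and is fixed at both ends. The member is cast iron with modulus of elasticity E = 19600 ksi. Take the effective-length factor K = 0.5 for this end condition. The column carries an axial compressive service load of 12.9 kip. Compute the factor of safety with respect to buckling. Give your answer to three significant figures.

I = πd⁴/64 = π×2.07⁴/64 = 0.9013 in⁴
Effective length L_e = K·L = 0.5 × 112 = 56.00 in
P_cr = π²EI / L_e² = π² × 19600×10³ × 0.9013 / 56.00² = 5.559×10^4 lb
Factor of safety n = P_cr / P = 55.594 / 12.9 = 4.31

n ≈ 4.31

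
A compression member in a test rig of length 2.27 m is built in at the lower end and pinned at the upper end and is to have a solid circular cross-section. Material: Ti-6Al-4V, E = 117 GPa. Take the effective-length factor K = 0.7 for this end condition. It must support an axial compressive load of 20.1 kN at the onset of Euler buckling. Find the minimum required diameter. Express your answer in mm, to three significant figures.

L_e = K·L = 0.7 × 2.27 = 1.589 m
Required I = P_cr·L_e²/(π²E) = 2.010×10^4 × 1.589² / (π² × 1.17×10^11) = 4.395×10^-8 m⁴
I_req = 4.395×10^4 mm⁴
Solid circle: I = πd⁴/64  ⇒  d = (64I/π)^(1/4) = (64×4.395×10^4/π)^(1/4) = 30.8 mm

d ≈ 30.8 mm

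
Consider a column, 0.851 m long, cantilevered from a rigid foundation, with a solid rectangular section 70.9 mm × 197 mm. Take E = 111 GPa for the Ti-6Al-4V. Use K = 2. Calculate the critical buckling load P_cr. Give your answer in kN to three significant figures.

P_cr ≈ 2210 kN

Buckling occurs about the weak axis: I_min = h·b³/12 with b = 70.9 mm (the shorter side).
I_min = 197×70.9³/12 = 5.851×10^6 mm⁴
I = 5.851×10^6 mm⁴ = 5.851×10^-6 m⁴
Effective length L_e = K·L = 2 × 0.851 = 1.702 m
P_cr = π²EI / L_e² = π² × 111×10⁹ × 5.851×10^-6 / 1.702² = 2.213×10^6 N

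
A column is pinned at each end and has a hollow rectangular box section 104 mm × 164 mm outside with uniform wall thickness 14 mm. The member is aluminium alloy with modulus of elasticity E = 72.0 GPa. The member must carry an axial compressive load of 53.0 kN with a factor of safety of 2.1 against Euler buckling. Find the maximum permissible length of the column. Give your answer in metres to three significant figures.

Inner dimensions: h_i = 164 − 2×14 = 136.0 mm, b_i = 104 − 2×14 = 76.00 mm
Weak-axis I_min = (h_o·b_o³ − h_i·b_i³)/12 with b_o = 104, b_i = 76.00 mm (shorter outer/inner sides).
I_min = (164×104³ − 136.0×76.00³)/12 = 1.040×10^7 mm⁴
I = 1.040×10^-5 m⁴
Required critical load P_cr = n·P = 2.1 × 53.0 = 111.3 kN = 1.113×10^5 N
From P_cr = π²EI/(K·L)²:  L = (1/K)·√(π²EI/P_cr) = (1/1)·√(π²×7.20×10^10×1.040×10^-5/1.113×10^5)
L = 8.15 m

L_max ≈ 8.15 m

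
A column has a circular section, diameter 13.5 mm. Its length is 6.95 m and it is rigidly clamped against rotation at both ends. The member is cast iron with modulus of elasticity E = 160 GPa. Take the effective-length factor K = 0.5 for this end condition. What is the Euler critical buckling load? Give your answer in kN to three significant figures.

P_cr ≈ 0.213 kN

I = πd⁴/64 = π×13.5⁴/64 = 1.630×10^3 mm⁴
I = 1.630×10^3 mm⁴ = 1.630×10^-9 m⁴
Effective length L_e = K·L = 0.5 × 6.95 = 3.475 m
P_cr = π²EI / L_e² = π² × 160×10⁹ × 1.630×10^-9 / 3.475² = 213.2 N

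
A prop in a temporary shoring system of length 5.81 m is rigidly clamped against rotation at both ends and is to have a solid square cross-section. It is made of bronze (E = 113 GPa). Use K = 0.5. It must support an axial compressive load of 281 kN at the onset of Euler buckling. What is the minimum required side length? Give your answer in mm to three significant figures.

L_e = K·L = 0.5 × 5.81 = 2.905 m
Required I = P_cr·L_e²/(π²E) = 2.810×10^5 × 2.905² / (π² × 1.13×10^11) = 2.126×10^-6 m⁴
I_req = 2.126×10^6 mm⁴
Solid square: I = a⁴/12  ⇒  a = (12I)^(1/4) = (12×2.126×10^6)^(1/4) = 71.1 mm

a ≈ 71.1 mm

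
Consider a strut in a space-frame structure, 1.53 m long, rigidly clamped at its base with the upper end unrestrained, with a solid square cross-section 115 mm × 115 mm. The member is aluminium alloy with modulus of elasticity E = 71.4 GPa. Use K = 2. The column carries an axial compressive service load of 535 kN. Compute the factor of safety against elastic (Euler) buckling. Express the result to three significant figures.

n ≈ 2.05

I = a⁴/12 = 115⁴/12 = 1.458×10^7 mm⁴
I = 1.458×10^7 mm⁴ = 1.458×10^-5 m⁴
Effective length L_e = K·L = 2 × 1.53 = 3.060 m
P_cr = π²EI / L_e² = π² × 71.4×10⁹ × 1.458×10^-5 / 3.060² = 1.097×10^6 N
Factor of safety n = P_cr / P = 1096.9 / 535 = 2.05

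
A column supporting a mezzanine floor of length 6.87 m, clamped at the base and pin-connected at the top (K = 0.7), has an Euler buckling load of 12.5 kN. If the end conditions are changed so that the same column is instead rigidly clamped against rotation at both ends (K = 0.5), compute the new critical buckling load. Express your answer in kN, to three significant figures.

P_cr ∝ 1/K², so P_cr,new = P_cr,old × (K_old/K_new)² = 12.5 × (0.7/0.5)²
= 12.5 × 1.960 = 24.5 kN

P_cr ≈ 24.5 kN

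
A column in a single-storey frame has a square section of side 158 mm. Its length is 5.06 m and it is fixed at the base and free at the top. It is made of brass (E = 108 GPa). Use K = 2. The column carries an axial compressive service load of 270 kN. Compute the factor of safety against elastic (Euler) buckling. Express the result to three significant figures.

I = a⁴/12 = 158⁴/12 = 5.193×10^7 mm⁴
I = 5.193×10^7 mm⁴ = 5.193×10^-5 m⁴
Effective length L_e = K·L = 2 × 5.06 = 10.12 m
P_cr = π²EI / L_e² = π² × 108×10⁹ × 5.193×10^-5 / 10.12² = 5.405×10^5 N
Factor of safety n = P_cr / P = 540.52 / 270 = 2.00

n ≈ 2.00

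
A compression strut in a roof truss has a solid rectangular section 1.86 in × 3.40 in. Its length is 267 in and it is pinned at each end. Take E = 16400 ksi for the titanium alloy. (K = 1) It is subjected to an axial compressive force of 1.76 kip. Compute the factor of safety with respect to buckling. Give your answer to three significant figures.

n ≈ 2.35

Buckling occurs about the weak axis: I_min = h·b³/12 with b = 1.86 in (the shorter side).
I_min = 3.40×1.86³/12 = 1.823 in⁴
Effective length L_e = K·L = 1 × 267 = 267.0 in
P_cr = π²EI / L_e² = π² × 16400×10³ × 1.823 / 267.0² = 4.140×10^3 lb
Factor of safety n = P_cr / P = 4.1396 / 1.76 = 2.35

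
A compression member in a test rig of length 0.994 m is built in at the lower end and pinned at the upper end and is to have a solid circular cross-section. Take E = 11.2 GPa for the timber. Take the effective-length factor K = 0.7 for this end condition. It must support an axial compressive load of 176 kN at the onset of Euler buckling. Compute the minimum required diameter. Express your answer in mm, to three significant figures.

L_e = K·L = 0.7 × 0.994 = 0.6958 m
Required I = P_cr·L_e²/(π²E) = 1.760×10^5 × 0.6958² / (π² × 1.12×10^10) = 7.708×10^-7 m⁴
I_req = 7.708×10^5 mm⁴
Solid circle: I = πd⁴/64  ⇒  d = (64I/π)^(1/4) = (64×7.708×10^5/π)^(1/4) = 63.0 mm

d ≈ 63.0 mm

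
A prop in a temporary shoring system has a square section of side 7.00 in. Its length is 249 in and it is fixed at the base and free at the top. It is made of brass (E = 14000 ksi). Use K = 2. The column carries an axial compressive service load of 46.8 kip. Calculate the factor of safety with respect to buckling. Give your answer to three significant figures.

n ≈ 2.38

I = a⁴/12 = 7.00⁴/12 = 200.1 in⁴
Effective length L_e = K·L = 2 × 249 = 498.0 in
P_cr = π²EI / L_e² = π² × 14000×10³ × 200.1 / 498.0² = 1.115×10^5 lb
Factor of safety n = P_cr / P = 111.48 / 46.8 = 2.38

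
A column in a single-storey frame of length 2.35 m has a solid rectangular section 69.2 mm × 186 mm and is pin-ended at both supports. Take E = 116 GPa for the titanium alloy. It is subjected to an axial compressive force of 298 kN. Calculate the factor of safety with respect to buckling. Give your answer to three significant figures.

n ≈ 3.57

Buckling occurs about the weak axis: I_min = h·b³/12 with b = 69.2 mm (the shorter side).
I_min = 186×69.2³/12 = 5.136×10^6 mm⁴
I = 5.136×10^6 mm⁴ = 5.136×10^-6 m⁴
Effective length L_e = K·L = 1 × 2.35 = 2.350 m
P_cr = π²EI / L_e² = π² × 116×10⁹ × 5.136×10^-6 / 2.350² = 1.065×10^6 N
Factor of safety n = P_cr / P = 1064.8 / 298 = 3.57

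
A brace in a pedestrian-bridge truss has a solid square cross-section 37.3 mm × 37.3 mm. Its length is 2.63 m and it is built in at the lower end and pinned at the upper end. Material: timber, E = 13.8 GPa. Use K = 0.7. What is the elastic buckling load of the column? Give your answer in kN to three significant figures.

P_cr ≈ 6.48 kN

I = a⁴/12 = 37.3⁴/12 = 1.613×10^5 mm⁴
I = 1.613×10^5 mm⁴ = 1.613×10^-7 m⁴
Effective length L_e = K·L = 0.7 × 2.63 = 1.841 m
P_cr = π²EI / L_e² = π² × 13.8×10⁹ × 1.613×10^-7 / 1.841² = 6.482×10^3 N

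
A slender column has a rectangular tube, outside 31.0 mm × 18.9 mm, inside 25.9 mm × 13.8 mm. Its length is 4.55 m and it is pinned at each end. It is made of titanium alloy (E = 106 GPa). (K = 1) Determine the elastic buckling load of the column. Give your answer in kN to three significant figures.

P_cr ≈ 0.595 kN

Weak-axis I_min = (h_o·b_o³ − h_i·b_i³)/12 with b_o = 18.9, b_i = 13.80 mm (shorter outer/inner sides).
I_min = (31.0×18.9³ − 25.90×13.80³)/12 = 1.177×10^4 mm⁴
I = 1.177×10^4 mm⁴ = 1.177×10^-8 m⁴
Effective length L_e = K·L = 1 × 4.55 = 4.550 m
P_cr = π²EI / L_e² = π² × 106×10⁹ × 1.177×10^-8 / 4.550² = 594.7 N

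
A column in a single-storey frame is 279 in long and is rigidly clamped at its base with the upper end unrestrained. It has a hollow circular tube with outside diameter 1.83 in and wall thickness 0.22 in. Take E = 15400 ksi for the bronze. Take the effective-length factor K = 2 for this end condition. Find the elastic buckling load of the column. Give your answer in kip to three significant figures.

P_cr ≈ 0.179 kip

Inner diameter d_i = 1.83 − 2×0.22 = 1.390 in
I = π(d_o⁴ − d_i⁴)/64 = π(1.83⁴ − 1.390⁴)/64 = 0.3673 in⁴
Effective length L_e = K·L = 2 × 279 = 558.0 in
P_cr = π²EI / L_e² = π² × 15400×10³ × 0.3673 / 558.0² = 179.3 lb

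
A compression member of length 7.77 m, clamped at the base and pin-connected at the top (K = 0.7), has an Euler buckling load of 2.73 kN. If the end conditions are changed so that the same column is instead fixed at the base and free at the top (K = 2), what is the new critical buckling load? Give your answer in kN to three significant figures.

P_cr ∝ 1/K², so P_cr,new = P_cr,old × (K_old/K_new)² = 2.73 × (0.7/2)²
= 2.73 × 0.1225 = 0.334 kN

P_cr ≈ 0.334 kN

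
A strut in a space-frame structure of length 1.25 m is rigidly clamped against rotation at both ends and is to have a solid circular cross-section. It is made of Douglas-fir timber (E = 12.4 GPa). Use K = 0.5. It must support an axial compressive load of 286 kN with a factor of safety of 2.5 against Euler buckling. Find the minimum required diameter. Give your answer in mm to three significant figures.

d ≈ 82.6 mm

Required P_cr = n·P = 2.5 × 286 = 715.0 kN
L_e = K·L = 0.5 × 1.25 = 0.6250 m
Required I = P_cr·L_e²/(π²E) = 7.150×10^5 × 0.6250² / (π² × 1.24×10^10) = 2.282×10^-6 m⁴
I_req = 2.282×10^6 mm⁴
Solid circle: I = πd⁴/64  ⇒  d = (64I/π)^(1/4) = (64×2.282×10^6/π)^(1/4) = 82.6 mm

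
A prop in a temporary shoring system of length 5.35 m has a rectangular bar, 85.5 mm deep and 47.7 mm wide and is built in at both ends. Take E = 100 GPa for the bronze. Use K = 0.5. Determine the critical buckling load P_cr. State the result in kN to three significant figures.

P_cr ≈ 107 kN

Buckling occurs about the weak axis: I_min = h·b³/12 with b = 47.7 mm (the shorter side).
I_min = 85.5×47.7³/12 = 7.733×10^5 mm⁴
I = 7.733×10^5 mm⁴ = 7.733×10^-7 m⁴
Effective length L_e = K·L = 0.5 × 5.35 = 2.675 m
P_cr = π²EI / L_e² = π² × 100×10⁹ × 7.733×10^-7 / 2.675² = 1.067×10^5 N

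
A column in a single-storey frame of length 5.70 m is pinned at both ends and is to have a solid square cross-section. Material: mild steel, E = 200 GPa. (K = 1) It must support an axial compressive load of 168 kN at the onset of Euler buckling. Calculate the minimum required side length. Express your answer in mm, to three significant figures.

L_e = K·L = 1 × 5.70 = 5.700 m
Required I = P_cr·L_e²/(π²E) = 1.680×10^5 × 5.700² / (π² × 2.00×10^11) = 2.765×10^-6 m⁴
I_req = 2.765×10^6 mm⁴
Solid square: I = a⁴/12  ⇒  a = (12I)^(1/4) = (12×2.765×10^6)^(1/4) = 75.9 mm

a ≈ 75.9 mm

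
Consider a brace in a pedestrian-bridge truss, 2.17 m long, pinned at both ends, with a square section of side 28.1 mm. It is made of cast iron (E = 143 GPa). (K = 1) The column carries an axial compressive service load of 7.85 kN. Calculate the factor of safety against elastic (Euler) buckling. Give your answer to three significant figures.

n ≈ 1.98

I = a⁴/12 = 28.1⁴/12 = 5.196×10^4 mm⁴
I = 5.196×10^4 mm⁴ = 5.196×10^-8 m⁴
Effective length L_e = K·L = 1 × 2.17 = 2.170 m
P_cr = π²EI / L_e² = π² × 143×10⁹ × 5.196×10^-8 / 2.170² = 1.557×10^4 N
Factor of safety n = P_cr / P = 15.573 / 7.85 = 1.98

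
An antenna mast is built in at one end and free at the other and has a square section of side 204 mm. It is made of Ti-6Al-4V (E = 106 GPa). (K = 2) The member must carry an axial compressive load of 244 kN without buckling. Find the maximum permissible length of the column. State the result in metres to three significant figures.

I = a⁴/12 = 204⁴/12 = 1.443×10^8 mm⁴
I = 1.443×10^-4 m⁴
At the buckling limit P_cr = P = 2.440×10^5 N
From P_cr = π²EI/(K·L)²:  L = (1/K)·√(π²EI/P_cr) = (1/2)·√(π²×1.06×10^11×1.443×10^-4/2.440×10^5)
L = 12.4 m

L_max ≈ 12.4 m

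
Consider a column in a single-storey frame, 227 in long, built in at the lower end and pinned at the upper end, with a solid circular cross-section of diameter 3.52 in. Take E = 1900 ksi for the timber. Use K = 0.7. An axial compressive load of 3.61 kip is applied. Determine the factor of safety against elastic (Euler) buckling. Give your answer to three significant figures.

n ≈ 1.55

I = πd⁴/64 = π×3.52⁴/64 = 7.536 in⁴
Effective length L_e = K·L = 0.7 × 227 = 158.9 in
P_cr = π²EI / L_e² = π² × 1900×10³ × 7.536 / 158.9² = 5.597×10^3 lb
Factor of safety n = P_cr / P = 5.5969 / 3.61 = 1.55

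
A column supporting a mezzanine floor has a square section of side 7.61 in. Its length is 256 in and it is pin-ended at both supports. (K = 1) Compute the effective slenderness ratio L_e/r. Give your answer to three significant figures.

I = a⁴/12 = 7.61⁴/12 = 279.5 in⁴
A = 57.91 in²;  r_min = √(I/A) = √(279.5/57.91) = 2.197 in
L_e = K·L = 1 × 256 = 256.0 in
λ = L_e / r_min = 256.00 / 2.197 = 117

λ ≈ 117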